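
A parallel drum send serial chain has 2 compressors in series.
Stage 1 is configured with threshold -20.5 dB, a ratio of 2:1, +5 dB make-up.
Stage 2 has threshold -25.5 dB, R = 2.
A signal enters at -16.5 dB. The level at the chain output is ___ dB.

Stage 1: overshoot 4 dB → 4/2 = 2 dB → -18.5 dB; +5 dB make-up → -13.5 dB.
Stage 2: 12 dB above -25.5 dB, reduced 2:1 to 6 dB above → -19.5 dB.

-19.5 dB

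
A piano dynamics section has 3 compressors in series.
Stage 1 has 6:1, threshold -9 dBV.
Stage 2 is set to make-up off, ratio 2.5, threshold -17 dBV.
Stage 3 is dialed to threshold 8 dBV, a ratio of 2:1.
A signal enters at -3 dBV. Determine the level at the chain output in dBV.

-13.4 dBV

Stage 1: 6 dB above -9 dBV, reduced 6:1 to 1 dB above → -8 dBV.
Stage 2: overshoot 9 dB → 9/2.5 = 3.6 dB → -13.4 dBV.
Stage 3: -13.4 dBV is at or below the 8 dBV threshold — no compression; output -13.4 dBV.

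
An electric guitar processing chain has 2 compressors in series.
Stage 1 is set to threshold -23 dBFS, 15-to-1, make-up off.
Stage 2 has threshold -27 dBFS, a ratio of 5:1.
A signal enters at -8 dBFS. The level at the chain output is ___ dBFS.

Stage 1: -8 dBFS is 15 dB over -23 dBFS; at 15:1 that becomes 1 dB over, giving -22 dBFS.
Stage 2: -22 dBFS is 5 dB over -27 dBFS; at 5:1 that becomes 1 dB over, giving -26 dBFS.

-26 dBFS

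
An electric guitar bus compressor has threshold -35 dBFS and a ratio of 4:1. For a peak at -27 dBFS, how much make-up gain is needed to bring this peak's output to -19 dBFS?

14 dB

Without make-up, output = threshold + overshoot/4 = -35 + 2 = -33 dBFS.
Gap to target: 14 dB.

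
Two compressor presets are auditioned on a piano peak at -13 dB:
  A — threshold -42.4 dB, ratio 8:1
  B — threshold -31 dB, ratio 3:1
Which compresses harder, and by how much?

A: GR = 29.4 − 29.4/8 = 25.725 dB.
B: GR = 18 − 18/3 = 12 dB.
A reduces 13.725 dB more.

A, by 13.725 dB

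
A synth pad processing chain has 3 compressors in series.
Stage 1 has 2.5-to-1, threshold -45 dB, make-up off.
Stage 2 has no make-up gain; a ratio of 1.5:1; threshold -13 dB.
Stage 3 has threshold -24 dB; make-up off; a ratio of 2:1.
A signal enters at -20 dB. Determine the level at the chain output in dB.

-35 dB

Stage 1: overshoot 25 dB → 25/2.5 = 10 dB → -35 dB.
Stage 2: -35 dB ≤ -13 dB, so stage 2 doesn't engage; output -35 dB.
Stage 3: below threshold (-35 ≤ -24); passes unchanged; output -35 dB.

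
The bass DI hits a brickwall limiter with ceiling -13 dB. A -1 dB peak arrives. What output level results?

-13 dB

The limiter clamps the peak to its -13 dB ceiling.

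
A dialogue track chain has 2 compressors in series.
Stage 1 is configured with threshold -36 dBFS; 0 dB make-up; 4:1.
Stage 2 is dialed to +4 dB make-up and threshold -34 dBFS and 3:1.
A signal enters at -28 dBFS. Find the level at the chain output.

Stage 1: -28 dBFS is 8 dB over -36 dBFS; at 4:1 that becomes 2 dB over, giving -34 dBFS.
Stage 2: below threshold (-34 ≤ -34); passes unchanged; make-up brings it to -30 dBFS.

-30 dBFS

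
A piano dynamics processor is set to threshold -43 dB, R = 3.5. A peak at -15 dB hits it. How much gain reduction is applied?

Overshoot = -15 − (-43) = 28 dB.
A 3.5:1 ratio leaves 8 dB of that excess.
Gain reduction = 28 − 8 = 20 dB.

20 dB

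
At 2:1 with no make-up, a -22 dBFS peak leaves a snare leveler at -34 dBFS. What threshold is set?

-46 dBFS

Let T be the threshold. Output overshoot = (input overshoot)/R, so -34 − T = (-22 − T)/2.
2·(-34 − T) = -22 − T → 1·T = -68 − (-22) = -46.
T = -46/1 = -46 dBFS.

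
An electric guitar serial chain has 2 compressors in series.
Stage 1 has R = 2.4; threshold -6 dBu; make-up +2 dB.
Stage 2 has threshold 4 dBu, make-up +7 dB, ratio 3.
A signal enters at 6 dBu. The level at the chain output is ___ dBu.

8 dBu

Stage 1: overshoot 12 dB → 12/2.4 = 5 dB → -1 dBu; +2 dB make-up → 1 dBu.
Stage 2: 1 dBu ≤ 4 dBu, so stage 2 doesn't engage; make-up brings it to 8 dBu.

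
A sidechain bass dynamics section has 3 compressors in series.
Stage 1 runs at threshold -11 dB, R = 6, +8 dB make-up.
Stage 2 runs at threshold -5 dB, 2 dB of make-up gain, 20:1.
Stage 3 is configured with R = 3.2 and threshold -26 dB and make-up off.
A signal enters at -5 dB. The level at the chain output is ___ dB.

Stage 1: -5 dB is 6 dB over -11 dB; at 6:1 that becomes 1 dB over, giving -10 dB; +8 dB make-up → -2 dB.
Stage 2: overshoot 3 dB → 3/20 = 0.15 dB → -4.85 dB; +2 dB make-up → -2.85 dB.
Stage 3: -2.85 dB is 23.15 dB over -26 dB; at 3.2:1 that becomes 7.234375 dB over, giving -18.765625 dB.

-18.765625 dB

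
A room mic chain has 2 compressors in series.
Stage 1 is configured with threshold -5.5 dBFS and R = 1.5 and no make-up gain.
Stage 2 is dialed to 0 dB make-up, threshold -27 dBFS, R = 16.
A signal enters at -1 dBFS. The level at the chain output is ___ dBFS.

Stage 1: overshoot 4.5 dB → 4.5/1.5 = 3 dB → -2.5 dBFS.
Stage 2: overshoot 24.5 dB → 24.5/16 = 1.53125 dB → -25.46875 dBFS.

-25.46875 dBFS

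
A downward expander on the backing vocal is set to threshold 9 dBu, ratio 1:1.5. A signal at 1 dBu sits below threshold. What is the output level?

Below threshold, a 1:1.5 expander applies gain = (1.5−1)×(T − x) of attenuation.
(1.5−1) × 8 = 4 dB, so output = 1 − 4 = -3 dBu.

-3 dBu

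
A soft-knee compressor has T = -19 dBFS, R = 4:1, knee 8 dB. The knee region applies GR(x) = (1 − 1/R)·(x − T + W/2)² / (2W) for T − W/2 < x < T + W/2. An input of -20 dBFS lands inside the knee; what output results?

-20.421875 dBFS

x − T + W/2 = -20 − (-19) + 4 = 3.
GR = (1 − 1/4) × 3² / 16 = 0.75 × 9 / 16 = 0.421875 dB.
Output = -20 − 0.421875 = -20.421875 dBFS.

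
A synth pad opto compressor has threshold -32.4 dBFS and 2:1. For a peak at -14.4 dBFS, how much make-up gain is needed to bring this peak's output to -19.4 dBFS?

4 dB

Overshoot 18 dB → 18/2 = 9 dB after compression, so the compressed level is -32.4 + 9 = -23.4 dBFS.
Make-up = target − compressed = -19.4 − (-23.4) = 4 dB.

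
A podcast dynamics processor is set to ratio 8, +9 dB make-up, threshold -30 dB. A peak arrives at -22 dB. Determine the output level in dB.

Overshoot: -22 − (-30) = 8 dB.
The 8 dB excess becomes 1 dB after 8:1 reduction.
That puts the output at -29 dB; make-up adds 9 dB, giving -20 dB.

-20 dB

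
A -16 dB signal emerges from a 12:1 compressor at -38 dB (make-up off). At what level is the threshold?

Input is 24 dB above T (since output overshoot × R = input overshoot: (-38 − T)·12 = -16 − T gives T = -40 dB).
Check: -40 + (-16 − (-40))/12 = -40 + 2 = -38 dB. ✓

-40 dB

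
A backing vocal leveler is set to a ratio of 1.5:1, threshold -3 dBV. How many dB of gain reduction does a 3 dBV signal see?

2 dB

The signal is 6 dB above threshold.
At 1.5:1, output sits 6/1.5 = 4 dB above threshold.
Gain reduction = 6 − 4 = 2 dB.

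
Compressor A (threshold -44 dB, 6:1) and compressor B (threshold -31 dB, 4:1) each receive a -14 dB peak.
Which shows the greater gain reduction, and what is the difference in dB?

A: 30 dB over, compressed to 5 dB over, so 25 dB of GR.
B: 17 dB over, compressed to 4.25 dB over, so 12.75 dB of GR.
A applies 12.25 dB more gain reduction.

A, by 12.25 dB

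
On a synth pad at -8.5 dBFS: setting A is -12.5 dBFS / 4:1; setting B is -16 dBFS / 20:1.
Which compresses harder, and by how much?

B, by 4.125 dB

A: GR = 4 − 4/4 = 3 dB.
B: GR = 7.5 − 7.5/20 = 7.125 dB.
B applies 4.125 dB more gain reduction.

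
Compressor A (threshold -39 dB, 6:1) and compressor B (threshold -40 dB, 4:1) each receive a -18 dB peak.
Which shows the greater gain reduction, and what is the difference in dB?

A, by 1 dB

A: 21 dB over, compressed to 3.5 dB over, so 17.5 dB of GR.
B: 22 dB over, compressed to 5.5 dB over, so 16.5 dB of GR.
Difference: 1 dB in favour of A.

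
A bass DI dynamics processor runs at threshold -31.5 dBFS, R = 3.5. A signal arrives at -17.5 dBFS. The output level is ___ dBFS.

-27.5 dBFS

The input is 14 dB above the -31.5 dBFS threshold.
At 3.5:1 the overshoot is divided by 3.5, leaving 4 dB above threshold.
Output = -31.5 + 4 = -27.5 dBFS.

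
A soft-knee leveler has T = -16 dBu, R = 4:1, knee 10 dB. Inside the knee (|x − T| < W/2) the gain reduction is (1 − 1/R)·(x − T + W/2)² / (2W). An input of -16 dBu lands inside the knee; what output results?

-16.9375 dBu

x − T + W/2 = -16 − (-16) + 5 = 5.
GR = (1 − 1/4) × 5² / 20 = 0.75 × 25 / 20 = 0.9375 dB.
Output = -16 − 0.9375 = -16.9375 dBu.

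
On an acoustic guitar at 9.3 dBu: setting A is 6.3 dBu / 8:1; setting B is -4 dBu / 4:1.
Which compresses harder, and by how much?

B, by 7.35 dB

A: 3 dB over, compressed to 0.375 dB over, so 2.625 dB of GR.
B: 13.3 dB over, compressed to 3.325 dB over, so 9.975 dB of GR.
Difference: 7.35 dB in favour of B.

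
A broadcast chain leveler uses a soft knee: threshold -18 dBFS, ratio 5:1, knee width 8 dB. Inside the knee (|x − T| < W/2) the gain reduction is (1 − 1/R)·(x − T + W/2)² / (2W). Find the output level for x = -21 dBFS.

-21.05 dBFS

x − T + W/2 = -21 − (-18) + 4 = 1.
GR = (1 − 1/5) × 1² / 16 = 0.8 × 1 / 16 = 0.05 dB.
Output = -21 − 0.05 = -21.05 dBFS.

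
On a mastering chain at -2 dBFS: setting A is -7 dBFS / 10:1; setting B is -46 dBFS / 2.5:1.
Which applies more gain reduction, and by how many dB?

A: 5 dB over, compressed to 0.5 dB over, so 4.5 dB of GR.
B: 44 dB over, compressed to 17.6 dB over, so 26.4 dB of GR.
Difference: 21.9 dB in favour of B.

B, by 21.9 dB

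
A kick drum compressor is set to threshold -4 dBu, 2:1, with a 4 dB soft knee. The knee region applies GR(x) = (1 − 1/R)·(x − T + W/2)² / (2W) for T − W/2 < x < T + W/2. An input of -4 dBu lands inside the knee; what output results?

x − T + W/2 = -4 − (-4) + 2 = 2.
GR = (1 − 1/2) × 2² / 8 = 0.5 × 4 / 8 = 0.25 dB.
Output = -4 − 0.25 = -4.25 dBu.

-4.25 dBu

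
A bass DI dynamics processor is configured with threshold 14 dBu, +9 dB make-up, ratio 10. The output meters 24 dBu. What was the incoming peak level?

Remove make-up: 24 − 9 = 15 dBu.
That's 1 dB above the 14 dBu threshold.
Undo the ratio: input overshoot = 1 × 10 = 10 dB, giving input = 24 dBu.

24 dBu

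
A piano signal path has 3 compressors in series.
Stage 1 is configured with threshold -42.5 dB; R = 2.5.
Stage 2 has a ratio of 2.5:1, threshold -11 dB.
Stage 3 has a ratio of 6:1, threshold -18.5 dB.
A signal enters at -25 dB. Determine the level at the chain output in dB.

-35.5 dB

Stage 1: overshoot 17.5 dB → 17.5/2.5 = 7 dB → -35.5 dB.
Stage 2: below threshold (-35.5 ≤ -11); passes unchanged; output -35.5 dB.
Stage 3: below threshold (-35.5 ≤ -18.5); passes unchanged; output -35.5 dB.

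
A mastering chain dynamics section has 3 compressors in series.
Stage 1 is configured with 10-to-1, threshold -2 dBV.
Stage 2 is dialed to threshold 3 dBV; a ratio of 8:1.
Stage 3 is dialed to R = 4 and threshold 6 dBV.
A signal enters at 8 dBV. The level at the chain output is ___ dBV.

-1 dBV

Stage 1: 10 dB above -2 dBV, reduced 10:1 to 1 dB above → -1 dBV.
Stage 2: -1 dBV ≤ 3 dBV, so stage 2 doesn't engage; output -1 dBV.
Stage 3: below threshold (-1 ≤ 6); passes unchanged; output -1 dBV.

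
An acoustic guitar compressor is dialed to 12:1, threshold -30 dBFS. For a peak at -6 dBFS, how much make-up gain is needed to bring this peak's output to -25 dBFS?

Overshoot 24 dB → 24/12 = 2 dB after compression, so the compressed level is -30 + 2 = -28 dBFS.
Make-up = target − compressed = -25 − (-28) = 3 dB.

3 dB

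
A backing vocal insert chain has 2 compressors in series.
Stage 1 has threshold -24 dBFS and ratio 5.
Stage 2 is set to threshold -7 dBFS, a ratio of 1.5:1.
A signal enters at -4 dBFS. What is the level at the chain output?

-20 dBFS

Stage 1: overshoot 20 dB → 20/5 = 4 dB → -20 dBFS.
Stage 2: -20 dBFS ≤ -7 dBFS, so stage 2 doesn't engage; output -20 dBFS.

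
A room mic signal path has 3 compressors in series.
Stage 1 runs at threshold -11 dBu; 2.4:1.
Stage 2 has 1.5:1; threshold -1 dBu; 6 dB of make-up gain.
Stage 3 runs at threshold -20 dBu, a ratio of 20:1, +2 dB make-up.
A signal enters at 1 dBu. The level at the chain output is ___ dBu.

-17 dBu

Stage 1: overshoot 12 dB → 12/2.4 = 5 dB → -6 dBu.
Stage 2: below threshold (-6 ≤ -1); passes unchanged; make-up brings it to 0 dBu.
Stage 3: overshoot 20 dB → 20/20 = 1 dB → -19 dBu; +2 dB make-up → -17 dBu.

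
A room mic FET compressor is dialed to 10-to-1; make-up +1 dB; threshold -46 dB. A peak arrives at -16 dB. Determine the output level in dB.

The input is 30 dB above the -46 dB threshold.
10:1 compression reduces that to 30/10 = 3 dB over.
That puts the output at -43 dB; make-up adds 1 dB, giving -42 dB.

-42 dB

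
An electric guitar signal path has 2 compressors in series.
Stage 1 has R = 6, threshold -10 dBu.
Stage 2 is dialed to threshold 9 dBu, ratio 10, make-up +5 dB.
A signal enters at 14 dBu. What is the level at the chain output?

-1 dBu

Stage 1: overshoot 24 dB → 24/6 = 4 dB → -6 dBu.
Stage 2: -6 dBu is at or below the 9 dBu threshold — no compression; make-up brings it to -1 dBu.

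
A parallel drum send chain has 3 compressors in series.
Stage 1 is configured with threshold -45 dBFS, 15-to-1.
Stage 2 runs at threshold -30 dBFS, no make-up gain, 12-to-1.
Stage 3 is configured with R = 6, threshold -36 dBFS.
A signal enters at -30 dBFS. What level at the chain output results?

Stage 1: 15 dB above -45 dBFS, reduced 15:1 to 1 dB above → -44 dBFS.
Stage 2: below threshold (-44 ≤ -30); passes unchanged; output -44 dBFS.
Stage 3: below threshold (-44 ≤ -36); passes unchanged; output -44 dBFS.

-44 dBFS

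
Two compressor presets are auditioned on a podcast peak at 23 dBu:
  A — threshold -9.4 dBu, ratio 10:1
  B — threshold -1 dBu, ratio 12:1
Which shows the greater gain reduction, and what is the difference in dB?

A: 32.4 dB over, compressed to 3.24 dB over, so 29.16 dB of GR.
B: 24 dB over, compressed to 2 dB over, so 22 dB of GR.
A reduces 7.16 dB more.

A, by 7.16 dB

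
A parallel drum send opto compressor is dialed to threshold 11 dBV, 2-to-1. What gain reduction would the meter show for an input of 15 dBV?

15 dBV exceeds the threshold by 4 dB.
A 2:1 ratio leaves 2 dB of that excess.
Gain reduction = 4 − 2 = 2 dB.

2 dB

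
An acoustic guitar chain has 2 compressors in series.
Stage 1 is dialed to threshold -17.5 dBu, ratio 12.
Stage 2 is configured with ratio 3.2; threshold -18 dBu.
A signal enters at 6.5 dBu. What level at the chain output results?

-17.21875 dBu

Stage 1: 6.5 dBu is 24 dB over -17.5 dBu; at 12:1 that becomes 2 dB over, giving -15.5 dBu.
Stage 2: -15.5 dBu is 2.5 dB over -18 dBu; at 3.2:1 that becomes 0.78125 dB over, giving -17.21875 dBu.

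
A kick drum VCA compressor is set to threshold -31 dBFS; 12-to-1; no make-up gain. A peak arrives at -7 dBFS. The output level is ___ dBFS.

-29 dBFS

Overshoot: -7 − (-31) = 24 dB.
The 24 dB excess becomes 2 dB after 12:1 reduction.
Output = -31 + 2 = -29 dBFS.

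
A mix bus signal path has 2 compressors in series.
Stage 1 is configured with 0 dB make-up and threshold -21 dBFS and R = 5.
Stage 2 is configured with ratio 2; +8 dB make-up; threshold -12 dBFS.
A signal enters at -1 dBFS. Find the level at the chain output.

-9 dBFS

Stage 1: 20 dB above -21 dBFS, reduced 5:1 to 4 dB above → -17 dBFS.
Stage 2: -17 dBFS ≤ -12 dBFS, so stage 2 doesn't engage; make-up brings it to -9 dBFS.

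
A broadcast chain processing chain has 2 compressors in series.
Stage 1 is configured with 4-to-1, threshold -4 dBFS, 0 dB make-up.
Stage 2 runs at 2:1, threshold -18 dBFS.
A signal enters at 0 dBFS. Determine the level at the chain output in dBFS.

-10.5 dBFS

Stage 1: overshoot 4 dB → 4/4 = 1 dB → -3 dBFS.
Stage 2: overshoot 15 dB → 15/2 = 7.5 dB → -10.5 dBFS.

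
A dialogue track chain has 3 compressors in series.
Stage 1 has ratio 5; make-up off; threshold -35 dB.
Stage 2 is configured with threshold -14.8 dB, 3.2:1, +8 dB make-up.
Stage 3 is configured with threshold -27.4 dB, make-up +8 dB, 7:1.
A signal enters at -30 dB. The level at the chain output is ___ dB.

-19.2 dB

Stage 1: -30 dB is 5 dB over -35 dB; at 5:1 that becomes 1 dB over, giving -34 dB.
Stage 2: -34 dB is at or below the -14.8 dB threshold — no compression; make-up brings it to -26 dB.
Stage 3: 1.4 dB above -27.4 dB, reduced 7:1 to 0.2 dB above → -27.2 dB; +8 dB make-up → -19.2 dB.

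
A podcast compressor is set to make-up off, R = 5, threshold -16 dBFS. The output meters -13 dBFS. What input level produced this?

The compressed level sits -13 − (-16) = 3 dB over threshold.
Before 5:1 compression the overshoot was 3 × 5 = 15 dB, so input = -16 + 15 = -1 dBFS.

-1 dBFS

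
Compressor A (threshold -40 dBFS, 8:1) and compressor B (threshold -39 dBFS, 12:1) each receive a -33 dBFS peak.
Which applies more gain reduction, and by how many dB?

A: GR = 7 − 7/8 = 6.125 dB.
B: GR = 6 − 6/12 = 5.5 dB.
A applies 0.625 dB more gain reduction.

A, by 0.625 dB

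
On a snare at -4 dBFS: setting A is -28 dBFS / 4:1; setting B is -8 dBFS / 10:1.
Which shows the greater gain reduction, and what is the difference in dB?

A: GR = 24 − 24/4 = 18 dB.
B: GR = 4 − 4/10 = 3.6 dB.
A applies 14.4 dB more gain reduction.

A, by 14.4 dB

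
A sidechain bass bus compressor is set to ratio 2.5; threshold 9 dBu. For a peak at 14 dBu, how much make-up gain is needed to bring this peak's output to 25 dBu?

14 dB

Overshoot 5 dB → 5/2.5 = 2 dB after compression, so the compressed level is 9 + 2 = 11 dBu.
Make-up = target − compressed = 25 − 11 = 14 dB.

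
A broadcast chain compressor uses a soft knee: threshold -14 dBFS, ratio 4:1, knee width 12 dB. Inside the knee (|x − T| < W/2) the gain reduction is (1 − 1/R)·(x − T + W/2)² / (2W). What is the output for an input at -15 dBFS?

x − T + W/2 = -15 − (-14) + 6 = 5.
GR = (1 − 1/4) × 5² / 24 = 0.75 × 25 / 24 = 0.78125 dB.
Output = -15 − 0.78125 = -15.78125 dBFS.

-15.78125 dBFS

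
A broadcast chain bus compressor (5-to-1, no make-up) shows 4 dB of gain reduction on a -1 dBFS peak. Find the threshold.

Let T be the threshold. Output overshoot = (input overshoot)/R, so -5 − T = (-1 − T)/5.
5·(-5 − T) = -1 − T → 4·T = -25 − (-1) = -24.
T = -24/4 = -6 dBFS.

-6 dBFS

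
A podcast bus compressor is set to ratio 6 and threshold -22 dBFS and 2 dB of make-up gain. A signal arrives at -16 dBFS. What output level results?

-16 dBFS sits 6 dB over threshold.
At 6:1 the overshoot is divided by 6, leaving 1 dB above threshold.
That puts the output at -21 dBFS; make-up adds 2 dB, giving -19 dBFS.

-19 dBFS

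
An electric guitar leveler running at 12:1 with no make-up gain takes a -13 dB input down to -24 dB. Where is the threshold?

Let T be the threshold. Output overshoot = (input overshoot)/R, so -24 − T = (-13 − T)/12.
12·(-24 − T) = -13 − T → 11·T = -288 − (-13) = -275.
T = -275/11 = -25 dB.

-25 dB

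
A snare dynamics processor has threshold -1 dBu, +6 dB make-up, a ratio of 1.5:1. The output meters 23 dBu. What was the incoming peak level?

Remove make-up: 23 − 6 = 17 dBu.
The compressed level sits 17 − (-1) = 18 dB over threshold.
Undo the ratio: input overshoot = 18 × 1.5 = 27 dB, giving input = 26 dBu.

26 dBu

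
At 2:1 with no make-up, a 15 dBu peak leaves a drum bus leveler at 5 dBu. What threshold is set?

Input is 20 dB above T (since output overshoot × R = input overshoot: (5 − T)·2 = 15 − T gives T = -5 dBu).
Check: -5 + (15 − (-5))/2 = -5 + 10 = 5 dBu. ✓

-5 dBu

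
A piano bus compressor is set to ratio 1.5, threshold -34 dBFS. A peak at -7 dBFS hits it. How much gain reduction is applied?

9 dB

The signal is 27 dB above threshold.
A 1.5:1 ratio leaves 18 dB of that excess.
GR = overshoot in − overshoot out = 27 − 18 = 9 dB.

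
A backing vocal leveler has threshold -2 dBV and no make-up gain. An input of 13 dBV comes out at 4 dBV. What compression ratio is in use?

Input overshoot = 13 − (-2) = 15 dB; output overshoot = 4 − (-2) = 6 dB.
Ratio = 15 / 6 = 2.5.

2.5:1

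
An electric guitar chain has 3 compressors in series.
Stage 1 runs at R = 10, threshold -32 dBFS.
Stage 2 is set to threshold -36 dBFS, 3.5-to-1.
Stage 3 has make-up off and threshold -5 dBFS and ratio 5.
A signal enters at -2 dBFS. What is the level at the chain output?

Stage 1: -2 dBFS is 30 dB over -32 dBFS; at 10:1 that becomes 3 dB over, giving -29 dBFS.
Stage 2: overshoot 7 dB → 7/3.5 = 2 dB → -34 dBFS.
Stage 3: below threshold (-34 ≤ -5); passes unchanged; output -34 dBFS.

-34 dBFS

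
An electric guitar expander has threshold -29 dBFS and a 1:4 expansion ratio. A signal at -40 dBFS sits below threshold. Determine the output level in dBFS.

Below threshold, a 1:4 expander applies gain = (4−1)×(T − x) of attenuation.
(4−1) × 11 = 33 dB, so output = -40 − 33 = -73 dBFS.

-73 dBFS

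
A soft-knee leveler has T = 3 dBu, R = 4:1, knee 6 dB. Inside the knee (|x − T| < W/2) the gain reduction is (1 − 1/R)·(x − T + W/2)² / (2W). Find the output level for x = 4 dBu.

3 dBu

x − T + W/2 = 4 − 3 + 3 = 4.
GR = (1 − 1/4) × 4² / 12 = 0.75 × 16 / 12 = 1 dB.
Output = 4 − 1 = 3 dBu.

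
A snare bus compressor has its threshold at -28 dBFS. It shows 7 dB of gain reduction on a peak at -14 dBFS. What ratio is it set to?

Input overshoot = -14 − (-28) = 14 dB.
Output overshoot = 14 − 7 = 7 dB.
Ratio = input overshoot / output overshoot = 14 / 7 = 2.

2:1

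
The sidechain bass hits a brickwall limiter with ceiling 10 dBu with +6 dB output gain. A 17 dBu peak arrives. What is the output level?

16 dBu

At ∞:1, everything above 10 dBu is held at the ceiling.
Output gain then adds 6 dB: 10 + 6 = 16 dBu.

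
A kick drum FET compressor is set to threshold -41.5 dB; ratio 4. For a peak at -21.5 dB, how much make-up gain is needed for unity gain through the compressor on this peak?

Overshoot 20 dB → 20/4 = 5 dB after compression, so the compressed level is -41.5 + 5 = -36.5 dB.
Make-up = target − compressed = -21.5 − (-36.5) = 15 dB.

15 dB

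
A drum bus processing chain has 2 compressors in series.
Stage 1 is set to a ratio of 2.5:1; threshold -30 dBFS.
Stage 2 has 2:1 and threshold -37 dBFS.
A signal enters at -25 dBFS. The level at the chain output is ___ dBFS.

Stage 1: -25 dBFS is 5 dB over -30 dBFS; at 2.5:1 that becomes 2 dB over, giving -28 dBFS.
Stage 2: 9 dB above -37 dBFS, reduced 2:1 to 4.5 dB above → -32.5 dBFS.

-32.5 dBFS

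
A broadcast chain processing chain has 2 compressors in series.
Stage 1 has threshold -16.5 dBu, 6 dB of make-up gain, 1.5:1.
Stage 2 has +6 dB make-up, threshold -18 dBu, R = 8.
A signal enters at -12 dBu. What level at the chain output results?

-10.6875 dBu

Stage 1: -12 dBu is 4.5 dB over -16.5 dBu; at 1.5:1 that becomes 3 dB over, giving -13.5 dBu; +6 dB make-up → -7.5 dBu.
Stage 2: 10.5 dB above -18 dBu, reduced 8:1 to 1.3125 dB above → -16.6875 dBu; +6 dB make-up → -10.6875 dBu.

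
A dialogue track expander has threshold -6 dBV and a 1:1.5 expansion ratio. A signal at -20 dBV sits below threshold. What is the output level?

Below threshold, a 1:1.5 expander applies gain = (1.5−1)×(T − x) of attenuation.
(1.5−1) × 14 = 7 dB, so output = -20 − 7 = -27 dBV.

-27 dBV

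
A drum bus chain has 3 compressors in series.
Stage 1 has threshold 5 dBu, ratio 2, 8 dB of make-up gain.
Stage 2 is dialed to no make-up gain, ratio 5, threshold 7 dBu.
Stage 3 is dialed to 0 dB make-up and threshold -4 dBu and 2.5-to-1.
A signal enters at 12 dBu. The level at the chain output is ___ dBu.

1.16 dBu

Stage 1: overshoot 7 dB → 7/2 = 3.5 dB → 8.5 dBu; +8 dB make-up → 16.5 dBu.
Stage 2: overshoot 9.5 dB → 9.5/5 = 1.9 dB → 8.9 dBu.
Stage 3: 12.9 dB above -4 dBu, reduced 2.5:1 to 5.16 dB above → 1.16 dBu.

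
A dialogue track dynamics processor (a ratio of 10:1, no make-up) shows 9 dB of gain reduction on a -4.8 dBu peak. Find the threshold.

-14.8 dBu

Let T be the threshold. Output overshoot = (input overshoot)/R, so -13.8 − T = (-4.8 − T)/10.
10·(-13.8 − T) = -4.8 − T → 9·T = -138 − (-4.8) = -133.2.
T = -133.2/9 = -14.8 dBu.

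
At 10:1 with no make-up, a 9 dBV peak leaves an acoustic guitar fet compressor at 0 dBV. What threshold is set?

-1 dBV

Let T be the threshold. Output overshoot = (input overshoot)/R, so 0 − T = (9 − T)/10.
10·(0 − T) = 9 − T → 9·T = 0 − 9 = -9.
T = -9/9 = -1 dBV.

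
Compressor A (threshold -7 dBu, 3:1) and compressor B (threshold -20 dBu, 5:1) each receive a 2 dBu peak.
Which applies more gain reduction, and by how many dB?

B, by 11.6 dB

A: GR = 9 − 9/3 = 6 dB.
B: GR = 22 − 22/5 = 17.6 dB.
B reduces 11.6 dB more.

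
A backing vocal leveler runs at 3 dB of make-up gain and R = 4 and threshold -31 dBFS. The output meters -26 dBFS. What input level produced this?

-23 dBFS

Remove make-up: -26 − 3 = -29 dBFS.
Post-compression overshoot = -29 − (-31) = 2 dB.
Before 4:1 compression the overshoot was 2 × 4 = 8 dB, so input = -31 + 8 = -23 dBFS.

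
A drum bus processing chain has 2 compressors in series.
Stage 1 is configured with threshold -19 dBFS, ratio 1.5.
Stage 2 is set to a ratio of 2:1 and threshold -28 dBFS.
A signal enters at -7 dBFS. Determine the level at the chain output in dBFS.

-19.5 dBFS

Stage 1: overshoot 12 dB → 12/1.5 = 8 dB → -11 dBFS.
Stage 2: overshoot 17 dB → 17/2 = 8.5 dB → -19.5 dBFS.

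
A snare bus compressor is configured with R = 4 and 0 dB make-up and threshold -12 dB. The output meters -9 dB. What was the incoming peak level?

0 dB

Post-compression overshoot = -9 − (-12) = 3 dB.
Before 4:1 compression the overshoot was 3 × 4 = 12 dB, so input = -12 + 12 = 0 dB.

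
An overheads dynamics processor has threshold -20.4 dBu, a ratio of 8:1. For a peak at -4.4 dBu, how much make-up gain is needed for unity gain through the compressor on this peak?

14 dB

The peak compresses to -20.4 + 16/8 = -18.4 dBu.
To reach -4.4 dBu requires -4.4 − (-18.4) = 14 dB of make-up.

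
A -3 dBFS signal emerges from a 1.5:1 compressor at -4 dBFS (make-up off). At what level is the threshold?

Input is 3 dB above T (since output overshoot × R = input overshoot: (-4 − T)·1.5 = -3 − T gives T = -6 dBFS).
Check: -6 + (-3 − (-6))/1.5 = -6 + 2 = -4 dBFS. ✓

-6 dBFS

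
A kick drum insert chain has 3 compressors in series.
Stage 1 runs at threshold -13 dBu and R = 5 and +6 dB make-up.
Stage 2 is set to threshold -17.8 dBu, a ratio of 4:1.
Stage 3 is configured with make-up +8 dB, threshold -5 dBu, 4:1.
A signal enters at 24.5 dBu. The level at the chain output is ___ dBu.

-5.225 dBu

Stage 1: 24.5 dBu is 37.5 dB over -13 dBu; at 5:1 that becomes 7.5 dB over, giving -5.5 dBu; +6 dB make-up → 0.5 dBu.
Stage 2: 18.3 dB above -17.8 dBu, reduced 4:1 to 4.575 dB above → -13.225 dBu.
Stage 3: below threshold (-13.225 ≤ -5); passes unchanged; make-up brings it to -5.225 dBu.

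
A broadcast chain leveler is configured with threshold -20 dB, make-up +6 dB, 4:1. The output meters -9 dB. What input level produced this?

Stripping the +6 dB make-up gives -15 dB at the gain stage.
Post-compression overshoot = -15 − (-20) = 5 dB.
Before 4:1 compression the overshoot was 5 × 4 = 20 dB, so input = -20 + 20 = 0 dB.

0 dB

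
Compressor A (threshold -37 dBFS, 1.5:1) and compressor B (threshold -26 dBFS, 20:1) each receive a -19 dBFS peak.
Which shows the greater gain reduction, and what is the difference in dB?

B, by 0.65 dB

A: 18 dB over, compressed to 12 dB over, so 6 dB of GR.
B: 7 dB over, compressed to 0.35 dB over, so 6.65 dB of GR.
B applies 0.65 dB more gain reduction.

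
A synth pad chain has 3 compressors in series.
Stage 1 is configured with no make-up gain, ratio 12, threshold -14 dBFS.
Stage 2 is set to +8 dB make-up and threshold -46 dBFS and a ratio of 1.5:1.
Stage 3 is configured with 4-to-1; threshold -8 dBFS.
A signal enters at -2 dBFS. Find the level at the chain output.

Stage 1: 12 dB above -14 dBFS, reduced 12:1 to 1 dB above → -13 dBFS.
Stage 2: 33 dB above -46 dBFS, reduced 1.5:1 to 22 dB above → -24 dBFS; +8 dB make-up → -16 dBFS.
Stage 3: -16 dBFS is at or below the -8 dBFS threshold — no compression; output -16 dBFS.

-16 dBFS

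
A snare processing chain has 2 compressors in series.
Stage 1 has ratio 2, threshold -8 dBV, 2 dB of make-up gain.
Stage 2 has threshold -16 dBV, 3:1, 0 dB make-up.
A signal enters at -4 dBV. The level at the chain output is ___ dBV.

-12 dBV

Stage 1: overshoot 4 dB → 4/2 = 2 dB → -6 dBV; +2 dB make-up → -4 dBV.
Stage 2: -4 dBV is 12 dB over -16 dBV; at 3:1 that becomes 4 dB over, giving -12 dBV.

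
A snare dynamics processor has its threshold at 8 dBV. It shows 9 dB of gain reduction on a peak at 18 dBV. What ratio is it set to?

Input overshoot = 18 − 8 = 10 dB.
Output overshoot = 10 − 9 = 1 dB.
Ratio = input overshoot / output overshoot = 10 / 1 = 10.

10:1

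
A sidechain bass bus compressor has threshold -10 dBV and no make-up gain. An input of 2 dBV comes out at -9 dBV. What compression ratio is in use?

Input overshoot = 2 − (-10) = 12 dB; output overshoot = -9 − (-10) = 1 dB.
Ratio = 12 / 1 = 12.

12:1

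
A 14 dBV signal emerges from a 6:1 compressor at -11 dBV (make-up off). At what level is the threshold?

Input is 30 dB above T (since output overshoot × R = input overshoot: (-11 − T)·6 = 14 − T gives T = -16 dBV).
Check: -16 + (14 − (-16))/6 = -16 + 5 = -11 dBV. ✓

-16 dBV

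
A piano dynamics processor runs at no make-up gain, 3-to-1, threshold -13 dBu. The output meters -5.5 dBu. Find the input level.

Post-compression overshoot = -5.5 − (-13) = 7.5 dB.
Input overshoot = R × output overshoot = 22.5 dB → input = -13 + 22.5 = 9.5 dBu.

9.5 dBu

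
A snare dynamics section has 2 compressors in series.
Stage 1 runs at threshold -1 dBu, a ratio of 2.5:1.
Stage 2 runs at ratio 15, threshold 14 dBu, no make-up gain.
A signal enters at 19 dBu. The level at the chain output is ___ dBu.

Stage 1: overshoot 20 dB → 20/2.5 = 8 dB → 7 dBu.
Stage 2: 7 dBu ≤ 14 dBu, so stage 2 doesn't engage; output 7 dBu.

7 dBu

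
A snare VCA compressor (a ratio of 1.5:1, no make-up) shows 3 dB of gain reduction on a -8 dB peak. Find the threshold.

-17 dB

Gain reduction = -8 − (-11) = 3 dB; output overshoot = GR / (R − 1) = 3 / 0.5 = 6 dB.
Threshold = output − output overshoot = -11 − 6 = -17 dB.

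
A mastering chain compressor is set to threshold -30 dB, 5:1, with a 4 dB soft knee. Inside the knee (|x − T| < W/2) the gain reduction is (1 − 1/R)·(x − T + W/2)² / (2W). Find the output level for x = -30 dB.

-30.4 dB

x − T + W/2 = -30 − (-30) + 2 = 2.
GR = (1 − 1/5) × 2² / 8 = 0.8 × 4 / 8 = 0.4 dB.
Output = -30 − 0.4 = -30.4 dB.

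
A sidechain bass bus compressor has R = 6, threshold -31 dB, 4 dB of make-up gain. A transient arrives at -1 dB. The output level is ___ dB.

-22 dB

-1 dB sits 30 dB over threshold.
The 30 dB excess becomes 5 dB after 6:1 reduction.
Output = -31 + 5 = -26 dB; make-up adds 4 dB, giving -22 dB.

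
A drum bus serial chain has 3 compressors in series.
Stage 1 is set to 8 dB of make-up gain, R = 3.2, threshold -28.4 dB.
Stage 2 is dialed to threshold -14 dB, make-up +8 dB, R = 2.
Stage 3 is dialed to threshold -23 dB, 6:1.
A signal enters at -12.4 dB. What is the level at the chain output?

-20.4 dB

Stage 1: -12.4 dB is 16 dB over -28.4 dB; at 3.2:1 that becomes 5 dB over, giving -23.4 dB; +8 dB make-up → -15.4 dB.
Stage 2: -15.4 dB ≤ -14 dB, so stage 2 doesn't engage; make-up brings it to -7.4 dB.
Stage 3: -7.4 dB is 15.6 dB over -23 dB; at 6:1 that becomes 2.6 dB over, giving -20.4 dB.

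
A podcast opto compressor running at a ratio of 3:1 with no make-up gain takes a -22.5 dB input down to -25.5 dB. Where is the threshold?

-27 dB

Let T be the threshold. Output overshoot = (input overshoot)/R, so -25.5 − T = (-22.5 − T)/3.
3·(-25.5 − T) = -22.5 − T → 2·T = -76.5 − (-22.5) = -54.
T = -54/2 = -27 dB.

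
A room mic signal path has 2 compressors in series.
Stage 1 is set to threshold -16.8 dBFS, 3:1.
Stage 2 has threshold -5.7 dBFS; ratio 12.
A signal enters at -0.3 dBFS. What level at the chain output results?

Stage 1: 16.5 dB above -16.8 dBFS, reduced 3:1 to 5.5 dB above → -11.3 dBFS.
Stage 2: -11.3 dBFS is at or below the -5.7 dBFS threshold — no compression; output -11.3 dBFS.

-11.3 dBFS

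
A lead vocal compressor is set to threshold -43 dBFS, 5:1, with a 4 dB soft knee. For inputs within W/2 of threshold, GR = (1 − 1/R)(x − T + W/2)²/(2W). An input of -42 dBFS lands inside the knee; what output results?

-42.9 dBFS

x − T + W/2 = -42 − (-43) + 2 = 3.
GR = (1 − 1/5) × 3² / 8 = 0.8 × 9 / 8 = 0.9 dB.
Output = -42 − 0.9 = -42.9 dBFS.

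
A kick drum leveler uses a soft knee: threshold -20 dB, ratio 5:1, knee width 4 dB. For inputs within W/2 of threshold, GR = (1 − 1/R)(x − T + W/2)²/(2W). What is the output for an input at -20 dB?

x − T + W/2 = -20 − (-20) + 2 = 2.
GR = (1 − 1/5) × 2² / 8 = 0.8 × 4 / 8 = 0.4 dB.
Output = -20 − 0.4 = -20.4 dB.

-20.4 dB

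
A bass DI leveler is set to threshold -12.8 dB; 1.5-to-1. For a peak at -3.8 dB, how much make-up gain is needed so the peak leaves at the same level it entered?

Overshoot 9 dB → 9/1.5 = 6 dB after compression, so the compressed level is -12.8 + 6 = -6.8 dB.
Make-up = target − compressed = -3.8 − (-6.8) = 3 dB.

3 dB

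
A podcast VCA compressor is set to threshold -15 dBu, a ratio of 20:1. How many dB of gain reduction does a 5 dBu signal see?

19 dB

The signal is 20 dB above threshold.
A 20:1 ratio leaves 1 dB of that excess.
GR = overshoot in − overshoot out = 20 − 1 = 19 dB.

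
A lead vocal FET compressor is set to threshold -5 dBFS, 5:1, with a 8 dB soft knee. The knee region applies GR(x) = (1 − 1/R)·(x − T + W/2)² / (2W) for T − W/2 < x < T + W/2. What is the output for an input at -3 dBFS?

-4.8 dBFS

x − T + W/2 = -3 − (-5) + 4 = 6.
GR = (1 − 1/5) × 6² / 16 = 0.8 × 36 / 16 = 1.8 dB.
Output = -3 − 1.8 = -4.8 dBFS.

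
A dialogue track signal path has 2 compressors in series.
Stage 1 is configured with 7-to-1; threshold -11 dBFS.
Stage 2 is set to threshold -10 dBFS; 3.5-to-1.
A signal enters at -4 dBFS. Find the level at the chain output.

-10 dBFS

Stage 1: -4 dBFS is 7 dB over -11 dBFS; at 7:1 that becomes 1 dB over, giving -10 dBFS.
Stage 2: -10 dBFS ≤ -10 dBFS, so stage 2 doesn't engage; output -10 dBFS.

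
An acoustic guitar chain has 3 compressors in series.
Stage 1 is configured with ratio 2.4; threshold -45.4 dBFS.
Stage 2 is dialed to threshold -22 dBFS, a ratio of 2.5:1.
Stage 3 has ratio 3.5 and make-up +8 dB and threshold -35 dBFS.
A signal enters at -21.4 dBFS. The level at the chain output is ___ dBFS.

Stage 1: -21.4 dBFS is 24 dB over -45.4 dBFS; at 2.4:1 that becomes 10 dB over, giving -35.4 dBFS.
Stage 2: -35.4 dBFS is at or below the -22 dBFS threshold — no compression; output -35.4 dBFS.
Stage 3: -35.4 dBFS is at or below the -35 dBFS threshold — no compression; make-up brings it to -27.4 dBFS.

-27.4 dBFS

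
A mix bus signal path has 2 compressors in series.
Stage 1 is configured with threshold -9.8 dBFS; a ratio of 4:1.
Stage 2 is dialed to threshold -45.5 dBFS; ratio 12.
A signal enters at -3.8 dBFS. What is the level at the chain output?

-42.4 dBFS

Stage 1: overshoot 6 dB → 6/4 = 1.5 dB → -8.3 dBFS.
Stage 2: 37.2 dB above -45.5 dBFS, reduced 12:1 to 3.1 dB above → -42.4 dBFS.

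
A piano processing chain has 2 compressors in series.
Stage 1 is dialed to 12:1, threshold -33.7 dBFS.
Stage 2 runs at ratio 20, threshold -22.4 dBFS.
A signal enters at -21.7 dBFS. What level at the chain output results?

Stage 1: overshoot 12 dB → 12/12 = 1 dB → -32.7 dBFS.
Stage 2: -32.7 dBFS is at or below the -22.4 dBFS threshold — no compression; output -32.7 dBFS.

-32.7 dBFS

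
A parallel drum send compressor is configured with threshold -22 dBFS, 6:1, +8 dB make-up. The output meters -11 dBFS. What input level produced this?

Remove make-up: -11 − 8 = -19 dBFS.
Post-compression overshoot = -19 − (-22) = 3 dB.
Input overshoot = R × output overshoot = 18 dB → input = -22 + 18 = -4 dBFS.

-4 dBFS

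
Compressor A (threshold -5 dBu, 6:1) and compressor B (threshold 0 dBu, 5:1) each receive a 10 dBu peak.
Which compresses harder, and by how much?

A, by 4.5 dB

A: GR = 15 − 15/6 = 12.5 dB.
B: GR = 10 − 10/5 = 8 dB.
A applies 4.5 dB more gain reduction.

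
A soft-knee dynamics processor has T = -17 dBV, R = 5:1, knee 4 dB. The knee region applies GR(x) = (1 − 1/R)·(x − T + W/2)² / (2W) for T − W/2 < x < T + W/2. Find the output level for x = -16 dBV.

x − T + W/2 = -16 − (-17) + 2 = 3.
GR = (1 − 1/5) × 3² / 8 = 0.8 × 9 / 8 = 0.9 dB.
Output = -16 − 0.9 = -16.9 dBV.

-16.9 dBV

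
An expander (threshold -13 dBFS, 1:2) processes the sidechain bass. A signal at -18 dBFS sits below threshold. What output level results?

Undershoot = (-13) − (-18) = 5 dB.
At 1:2, that expands to 10 dB under threshold.
Output = -13 − 10 = -23 dBFS.

-23 dBFS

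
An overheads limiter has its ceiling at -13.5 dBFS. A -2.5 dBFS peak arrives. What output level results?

At ∞:1, everything above -13.5 dBFS is held at the ceiling.

-13.5 dBFS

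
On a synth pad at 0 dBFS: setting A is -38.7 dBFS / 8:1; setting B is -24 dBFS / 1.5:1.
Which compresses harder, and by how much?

A: 38.7 dB over, compressed to 4.8375 dB over, so 33.8625 dB of GR.
B: 24 dB over, compressed to 16 dB over, so 8 dB of GR.
A reduces 25.8625 dB more.

A, by 25.8625 dB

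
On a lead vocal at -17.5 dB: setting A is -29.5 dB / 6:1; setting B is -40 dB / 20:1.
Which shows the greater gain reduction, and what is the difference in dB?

A: 12 dB over, compressed to 2 dB over, so 10 dB of GR.
B: 22.5 dB over, compressed to 1.125 dB over, so 21.375 dB of GR.
B applies 11.375 dB more gain reduction.

B, by 11.375 dB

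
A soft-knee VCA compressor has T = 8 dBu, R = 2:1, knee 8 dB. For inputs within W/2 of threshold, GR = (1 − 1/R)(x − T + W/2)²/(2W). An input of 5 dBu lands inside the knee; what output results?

x − T + W/2 = 5 − 8 + 4 = 1.
GR = (1 − 1/2) × 1² / 16 = 0.5 × 1 / 16 = 0.03125 dB.
Output = 5 − 0.03125 = 4.96875 dBu.

4.96875 dBu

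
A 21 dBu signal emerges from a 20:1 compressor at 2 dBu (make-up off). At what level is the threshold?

1 dBu

Let T be the threshold. Output overshoot = (input overshoot)/R, so 2 − T = (21 − T)/20.
20·(2 − T) = 21 − T → 19·T = 40 − 21 = 19.
T = 19/19 = 1 dBu.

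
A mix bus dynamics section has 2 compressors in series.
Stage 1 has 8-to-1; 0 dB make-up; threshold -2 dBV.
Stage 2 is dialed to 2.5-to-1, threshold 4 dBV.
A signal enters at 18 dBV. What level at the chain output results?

Stage 1: overshoot 20 dB → 20/8 = 2.5 dB → 0.5 dBV.
Stage 2: 0.5 dBV is at or below the 4 dBV threshold — no compression; output 0.5 dBV.

0.5 dBV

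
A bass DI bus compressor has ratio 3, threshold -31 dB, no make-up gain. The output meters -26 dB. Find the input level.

The compressed level sits -26 − (-31) = 5 dB over threshold.
Before 3:1 compression the overshoot was 5 × 3 = 15 dB, so input = -31 + 15 = -16 dB.

-16 dB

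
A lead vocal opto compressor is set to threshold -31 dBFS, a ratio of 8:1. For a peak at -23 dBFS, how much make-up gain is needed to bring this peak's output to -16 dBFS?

Without make-up, output = threshold + overshoot/8 = -31 + 1 = -30 dBFS.
Gap to target: 14 dB.

14 dB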